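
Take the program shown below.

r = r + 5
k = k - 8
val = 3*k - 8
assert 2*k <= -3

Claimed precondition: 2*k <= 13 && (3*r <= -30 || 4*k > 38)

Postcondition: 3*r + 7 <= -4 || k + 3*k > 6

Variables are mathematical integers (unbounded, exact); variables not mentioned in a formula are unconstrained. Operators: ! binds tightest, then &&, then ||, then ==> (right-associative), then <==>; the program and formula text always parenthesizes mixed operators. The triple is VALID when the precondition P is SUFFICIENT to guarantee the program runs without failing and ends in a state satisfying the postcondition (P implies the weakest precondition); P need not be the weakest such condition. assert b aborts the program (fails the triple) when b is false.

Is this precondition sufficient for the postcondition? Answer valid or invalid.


Working backward. After the program, the postcondition 3*r + 7 <= -4 || k + 3*k > 6 must hold; in canonical form it is 3*r <= -11 || 4*k > 6.
Before assert 2*k <= -3: 2*k <= -3 && (3*r <= -11 || 4*k > 6)
Before val := 3*k - 8: 2*k <= -3 && (3*r <= -11 || 4*k > 6)
Before k := k - 8: 2*k <= 13 && (3*r <= -11 || 4*k > 38)
Before r := r + 5: 2*k <= 13 && (3*r <= -26 || 4*k > 38)
The weakest precondition is 2*k <= 13 && (3*r <= -26 || 4*k > 38).
Check whether 2*k <= 13 && (3*r <= -30 || 4*k > 38) implies it.
Every state satisfying the precondition satisfies the weakest precondition: the implication holds.
Answer: valid


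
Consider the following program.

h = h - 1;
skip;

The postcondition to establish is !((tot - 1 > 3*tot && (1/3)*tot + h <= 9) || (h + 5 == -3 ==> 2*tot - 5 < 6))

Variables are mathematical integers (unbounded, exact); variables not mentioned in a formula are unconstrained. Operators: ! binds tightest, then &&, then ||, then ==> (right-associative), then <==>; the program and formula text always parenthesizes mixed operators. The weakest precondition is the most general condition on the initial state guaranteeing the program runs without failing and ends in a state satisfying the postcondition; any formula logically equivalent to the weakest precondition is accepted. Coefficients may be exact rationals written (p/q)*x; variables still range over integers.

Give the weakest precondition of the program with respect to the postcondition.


Working backward. After the program, the postcondition !((tot - 1 > 3*tot && (1/3)*tot + h <= 9) || (h + 5 == -3 ==> 2*tot - 5 < 6)) must hold; in canonical form it is !((2*tot < -1 && h + (1/3)*tot <= 9) || (h == -8 ==> 2*tot < 11)).
Before skip: !((2*tot < -1 && h + (1/3)*tot <= 9) || (h == -8 ==> 2*tot < 11))
Before h := h - 1: !((2*tot < -1 && h + (1/3)*tot <= 10) || (h == -7 ==> 2*tot < 11))
Answer: WP = !((2*tot < -1 && h + (1/3)*tot <= 10) || (h == -7 ==> 2*tot < 11))


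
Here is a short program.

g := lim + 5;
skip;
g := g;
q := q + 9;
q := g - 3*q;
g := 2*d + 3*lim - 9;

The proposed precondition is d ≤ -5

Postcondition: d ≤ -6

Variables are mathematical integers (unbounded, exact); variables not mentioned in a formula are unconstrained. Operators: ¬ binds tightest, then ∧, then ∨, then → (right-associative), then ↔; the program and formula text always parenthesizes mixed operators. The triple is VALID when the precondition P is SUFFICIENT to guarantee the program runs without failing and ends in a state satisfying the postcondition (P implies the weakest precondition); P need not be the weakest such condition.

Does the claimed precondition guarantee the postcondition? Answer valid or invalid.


Working backward. After the program, d ≤ -6 must hold.
Before g := 2*d + 3*lim - 9: d ≤ -6
Before q := g - 3*q: d ≤ -6
Before q := q + 9: d ≤ -6
Before g := g: d ≤ -6
Before skip: d ≤ -6
Before g := lim + 5: d ≤ -6
The weakest precondition is d ≤ -6.
Check whether d ≤ -5 implies it.
Countermodel: at the initial state d = -5, the precondition holds but the weakest precondition fails.
Answer: invalid


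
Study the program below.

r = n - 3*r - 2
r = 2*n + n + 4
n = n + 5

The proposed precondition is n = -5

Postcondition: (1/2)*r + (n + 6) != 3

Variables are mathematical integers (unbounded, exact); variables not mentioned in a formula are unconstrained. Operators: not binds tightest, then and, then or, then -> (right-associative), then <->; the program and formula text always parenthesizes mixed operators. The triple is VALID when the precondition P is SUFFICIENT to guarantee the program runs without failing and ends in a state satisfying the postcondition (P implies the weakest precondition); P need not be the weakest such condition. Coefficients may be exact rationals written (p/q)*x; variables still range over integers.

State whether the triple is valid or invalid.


Working backward. After the program, the postcondition (1/2)*r + (n + 6) != 3 must hold; in canonical form it is n + (1/2)*r != -3.
Before n := n + 5: n + (1/2)*r != -8
Before r := 2*n + n + 4: (5/2)*n != -10
Before r := n - 3*r - 2: (5/2)*n != -10
The weakest precondition is (5/2)*n != -10.
Check whether n = -5 implies it.
Every state satisfying the precondition satisfies the weakest precondition: the implication holds.
Answer: valid


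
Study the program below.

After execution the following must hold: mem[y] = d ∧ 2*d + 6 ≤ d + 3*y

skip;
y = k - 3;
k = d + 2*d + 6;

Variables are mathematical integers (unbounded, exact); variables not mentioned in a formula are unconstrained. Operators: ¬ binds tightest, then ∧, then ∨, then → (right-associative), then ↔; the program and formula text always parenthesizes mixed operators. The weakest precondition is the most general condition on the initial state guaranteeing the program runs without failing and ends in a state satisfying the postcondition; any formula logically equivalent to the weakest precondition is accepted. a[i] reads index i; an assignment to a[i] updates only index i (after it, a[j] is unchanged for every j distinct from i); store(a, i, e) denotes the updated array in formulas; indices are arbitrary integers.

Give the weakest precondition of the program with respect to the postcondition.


Working backward. After the program, the postcondition mem[y] = d ∧ 2*d + 6 ≤ d + 3*y must hold; in canonical form it is mem[y] = d ∧ d ≤ 3*y - 6.
Before k := d + 2*d + 6: mem[y] = d ∧ d ≤ 3*y - 6
Before y := k - 3: mem[k - 3] = d ∧ d ≤ 3*k - 15
Before skip: mem[k - 3] = d ∧ d ≤ 3*k - 15
Answer: WP = mem[k - 3] = d ∧ d ≤ 3*k - 15


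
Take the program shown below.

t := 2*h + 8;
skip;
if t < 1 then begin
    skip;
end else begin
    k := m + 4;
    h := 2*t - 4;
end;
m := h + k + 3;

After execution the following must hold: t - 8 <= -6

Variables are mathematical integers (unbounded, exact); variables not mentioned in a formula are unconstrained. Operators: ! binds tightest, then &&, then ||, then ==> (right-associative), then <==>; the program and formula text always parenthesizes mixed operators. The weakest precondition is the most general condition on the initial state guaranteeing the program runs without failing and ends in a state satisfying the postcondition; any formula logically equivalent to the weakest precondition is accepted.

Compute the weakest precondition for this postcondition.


Working backward. After the program, the postcondition t - 8 <= -6 must hold; in canonical form it is t <= 2.
Before m := h + k + 3: t <= 2
Then branch requires t <= 2; else branch requires t <= 2.
Before the if: (t < 1 ==> t <= 2) && ((!(t < 1)) ==> t <= 2)
Before skip: (t < 1 ==> t <= 2) && ((!(t < 1)) ==> t <= 2)
Before t := 2*h + 8: (2*h < -7 ==> 2*h <= -6) && ((!(2*h < -7)) ==> 2*h <= -6)
Answer: WP = (2*h < -7 ==> 2*h <= -6) && ((!(2*h < -7)) ==> 2*h <= -6)


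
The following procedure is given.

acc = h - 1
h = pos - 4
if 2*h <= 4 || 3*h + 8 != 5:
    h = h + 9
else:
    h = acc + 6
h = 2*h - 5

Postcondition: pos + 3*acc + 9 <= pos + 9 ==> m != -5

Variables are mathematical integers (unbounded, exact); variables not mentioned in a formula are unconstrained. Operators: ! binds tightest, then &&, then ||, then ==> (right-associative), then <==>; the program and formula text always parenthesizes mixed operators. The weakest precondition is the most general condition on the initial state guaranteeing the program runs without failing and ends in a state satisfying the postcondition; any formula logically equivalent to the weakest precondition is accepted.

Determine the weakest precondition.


Working backward. After the program, the postcondition pos + 3*acc + 9 <= pos + 9 ==> m != -5 must hold; in canonical form it is 3*acc <= 0 ==> m != -5.
Before h := 2*h - 5: 3*acc <= 0 ==> m != -5
Then branch requires 3*acc <= 0 ==> m != -5; else branch requires 3*acc <= 0 ==> m != -5.
Before the if: ((2*h <= 4 || 3*h != -3) ==> (3*acc <= 0 ==> m != -5)) && ((!(2*h <= 4 || 3*h != -3)) ==> (3*acc <= 0 ==> m != -5))
Before h := pos - 4: ((2*pos <= 12 || 3*pos != 9) ==> (3*acc <= 0 ==> m != -5)) && ((!(2*pos <= 12 || 3*pos != 9)) ==> (3*acc <= 0 ==> m != -5))
Before acc := h - 1: ((2*pos <= 12 || 3*pos != 9) ==> (3*h <= 3 ==> m != -5)) && ((!(2*pos <= 12 || 3*pos != 9)) ==> (3*h <= 3 ==> m != -5))
Answer: WP = ((2*pos <= 12 || 3*pos != 9) ==> (3*h <= 3 ==> m != -5)) && ((!(2*pos <= 12 || 3*pos != 9)) ==> (3*h <= 3 ==> m != -5))


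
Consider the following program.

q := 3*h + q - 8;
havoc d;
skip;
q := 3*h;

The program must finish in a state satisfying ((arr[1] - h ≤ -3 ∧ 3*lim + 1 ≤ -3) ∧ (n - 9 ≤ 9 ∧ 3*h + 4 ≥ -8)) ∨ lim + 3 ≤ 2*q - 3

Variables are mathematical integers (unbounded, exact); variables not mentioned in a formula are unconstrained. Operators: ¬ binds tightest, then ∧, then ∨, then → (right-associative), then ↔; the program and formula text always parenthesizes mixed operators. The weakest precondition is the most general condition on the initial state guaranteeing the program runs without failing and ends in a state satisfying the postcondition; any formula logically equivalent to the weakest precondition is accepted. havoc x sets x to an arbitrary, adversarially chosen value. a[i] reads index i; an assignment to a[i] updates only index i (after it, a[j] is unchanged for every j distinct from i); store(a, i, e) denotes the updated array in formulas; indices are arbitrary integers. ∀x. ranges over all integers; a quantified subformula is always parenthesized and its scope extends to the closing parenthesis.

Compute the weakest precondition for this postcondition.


Working backward. After the program, the postcondition ((arr[1] - h ≤ -3 ∧ 3*lim + 1 ≤ -3) ∧ (n - 9 ≤ 9 ∧ 3*h + 4 ≥ -8)) ∨ lim + 3 ≤ 2*q - 3 must hold; in canonical form it is (arr[1] ≤ h - 3 ∧ 3*lim ≤ -4 ∧ n ≤ 18 ∧ 3*h ≥ -12) ∨ lim ≤ 2*q - 6.
Before q := 3*h: (arr[1] ≤ h - 3 ∧ 3*lim ≤ -4 ∧ n ≤ 18 ∧ 3*h ≥ -12) ∨ lim ≤ 6*h - 6
Before skip: (arr[1] ≤ h - 3 ∧ 3*lim ≤ -4 ∧ n ≤ 18 ∧ 3*h ≥ -12) ∨ lim ≤ 6*h - 6
Before havoc d: (arr[1] ≤ h - 3 ∧ 3*lim ≤ -4 ∧ n ≤ 18 ∧ 3*h ≥ -12) ∨ lim ≤ 6*h - 6
Before q := 3*h + q - 8: (arr[1] ≤ h - 3 ∧ 3*lim ≤ -4 ∧ n ≤ 18 ∧ 3*h ≥ -12) ∨ lim ≤ 6*h - 6
Answer: WP = (arr[1] ≤ h - 3 ∧ 3*lim ≤ -4 ∧ n ≤ 18 ∧ 3*h ≥ -12) ∨ lim ≤ 6*h - 6


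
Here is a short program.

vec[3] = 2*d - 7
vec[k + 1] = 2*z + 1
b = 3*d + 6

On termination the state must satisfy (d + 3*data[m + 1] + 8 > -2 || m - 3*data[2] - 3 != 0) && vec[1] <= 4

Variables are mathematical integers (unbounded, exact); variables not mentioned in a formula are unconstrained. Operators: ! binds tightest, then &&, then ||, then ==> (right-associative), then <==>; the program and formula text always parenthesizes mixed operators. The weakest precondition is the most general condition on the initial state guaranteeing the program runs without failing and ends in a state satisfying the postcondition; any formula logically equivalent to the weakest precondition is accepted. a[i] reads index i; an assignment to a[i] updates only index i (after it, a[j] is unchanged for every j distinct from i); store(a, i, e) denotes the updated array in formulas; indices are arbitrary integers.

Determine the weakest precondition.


Working backward. After the program, the postcondition (d + 3*data[m + 1] + 8 > -2 || m - 3*data[2] - 3 != 0) && vec[1] <= 4 must hold; in canonical form it is (3*data[m + 1] + d > -10 || m != 3*data[2] + 3) && vec[1] <= 4.
Before b := 3*d + 6: (3*data[m + 1] + d > -10 || m != 3*data[2] + 3) && vec[1] <= 4
Before vec[k + 1] := 2*z + 1: (3*data[m + 1] + d > -10 || m != 3*data[2] + 3) && store(vec, k + 1, 2*z + 1)[1] <= 4
Before vec[3] := 2*d - 7: (3*data[m + 1] + d > -10 || m != 3*data[2] + 3) && store(store(vec, 3, 2*d - 7), k + 1, 2*z + 1)[1] <= 4
Answer: WP = (3*data[m + 1] + d > -10 || m != 3*data[2] + 3) && store(store(vec, 3, 2*d - 7), k + 1, 2*z + 1)[1] <= 4


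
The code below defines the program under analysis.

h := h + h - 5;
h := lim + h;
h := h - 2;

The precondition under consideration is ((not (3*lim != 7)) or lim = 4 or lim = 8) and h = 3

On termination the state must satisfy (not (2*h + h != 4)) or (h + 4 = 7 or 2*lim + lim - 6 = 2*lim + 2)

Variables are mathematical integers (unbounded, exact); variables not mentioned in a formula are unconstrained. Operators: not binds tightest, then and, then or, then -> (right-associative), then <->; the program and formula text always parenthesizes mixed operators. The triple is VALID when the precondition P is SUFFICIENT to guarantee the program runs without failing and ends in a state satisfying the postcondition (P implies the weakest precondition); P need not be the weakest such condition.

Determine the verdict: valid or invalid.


Working backward. After the program, the postcondition (not (2*h + h != 4)) or (h + 4 = 7 or 2*lim + lim - 6 = 2*lim + 2) must hold; in canonical form it is (not (3*h != 4)) or h = 3 or lim = 8.
Before h := h - 2: (not (3*h != 10)) or h = 5 or lim = 8
Before h := lim + h: (not (3*h + 3*lim != 10)) or h + lim = 5 or lim = 8
Before h := h + h - 5: (not (6*h + 3*lim != 25)) or 2*h + lim = 10 or lim = 8
The weakest precondition is (not (6*h + 3*lim != 25)) or 2*h + lim = 10 or lim = 8.
Check whether ((not (3*lim != 7)) or lim = 4 or lim = 8) and h = 3 implies it.
Every state satisfying the precondition satisfies the weakest precondition: the implication holds.
Answer: valid


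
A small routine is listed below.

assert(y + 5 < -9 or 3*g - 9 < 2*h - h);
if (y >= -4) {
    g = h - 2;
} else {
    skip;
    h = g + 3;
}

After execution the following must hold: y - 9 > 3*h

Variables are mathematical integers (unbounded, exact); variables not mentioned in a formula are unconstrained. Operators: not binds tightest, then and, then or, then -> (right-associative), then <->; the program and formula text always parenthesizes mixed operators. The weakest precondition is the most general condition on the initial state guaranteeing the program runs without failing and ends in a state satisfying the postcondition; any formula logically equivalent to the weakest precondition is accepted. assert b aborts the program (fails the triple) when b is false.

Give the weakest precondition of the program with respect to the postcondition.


Working backward. After the program, the postcondition y - 9 > 3*h must hold; in canonical form it is y > 3*h + 9.
Then branch requires y > 3*h + 9; else branch requires y > 3*g + 18.
Before the if: (y >= -4 -> y > 3*h + 9) and ((not (y >= -4)) -> y > 3*g + 18)
Before assert y + 5 < -9 or 3*g - 9 < 2*h - h: (y < -14 or 3*g < h + 9) and (y >= -4 -> y > 3*h + 9) and ((not (y >= -4)) -> y > 3*g + 18)
Answer: WP = (y < -14 or 3*g < h + 9) and (y >= -4 -> y > 3*h + 9) and ((not (y >= -4)) -> y > 3*g + 18)


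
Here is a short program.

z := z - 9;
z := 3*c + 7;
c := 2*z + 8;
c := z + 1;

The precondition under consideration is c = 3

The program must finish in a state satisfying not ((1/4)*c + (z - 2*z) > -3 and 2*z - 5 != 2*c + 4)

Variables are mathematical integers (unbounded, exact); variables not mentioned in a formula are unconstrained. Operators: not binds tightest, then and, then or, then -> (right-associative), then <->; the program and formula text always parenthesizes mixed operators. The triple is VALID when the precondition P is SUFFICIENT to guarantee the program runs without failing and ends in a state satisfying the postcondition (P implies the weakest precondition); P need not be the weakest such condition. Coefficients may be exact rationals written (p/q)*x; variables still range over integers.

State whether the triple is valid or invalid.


Working backward. After the program, the postcondition not ((1/4)*c + (z - 2*z) > -3 and 2*z - 5 != 2*c + 4) must hold; in canonical form it is not ((1/4)*c > z - 3 and 2*z != 2*c + 9).
Before c := z + 1: not ((3/4)*z < 13/4)
Before c := 2*z + 8: not ((3/4)*z < 13/4)
Before z := 3*c + 7: not ((9/4)*c < -2)
Before z := z - 9: not ((9/4)*c < -2)
The weakest precondition is not ((9/4)*c < -2).
Check whether c = 3 implies it.
Every state satisfying the precondition satisfies the weakest precondition: the implication holds.
Answer: valid


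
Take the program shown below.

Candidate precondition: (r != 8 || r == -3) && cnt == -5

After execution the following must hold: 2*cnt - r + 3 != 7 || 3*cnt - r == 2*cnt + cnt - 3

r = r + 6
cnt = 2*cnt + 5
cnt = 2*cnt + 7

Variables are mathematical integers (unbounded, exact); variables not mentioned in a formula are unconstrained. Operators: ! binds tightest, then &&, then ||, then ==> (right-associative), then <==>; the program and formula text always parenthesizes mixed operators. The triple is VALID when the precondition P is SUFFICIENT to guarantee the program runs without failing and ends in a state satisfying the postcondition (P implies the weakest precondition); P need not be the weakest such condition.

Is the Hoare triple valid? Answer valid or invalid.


Working backward. After the program, the postcondition 2*cnt - r + 3 != 7 || 3*cnt - r == 2*cnt + cnt - 3 must hold; in canonical form it is 2*cnt != r + 4 || r == 3.
Before cnt := 2*cnt + 7: 4*cnt != r - 10 || r == 3
Before cnt := 2*cnt + 5: 8*cnt != r - 30 || r == 3
Before r := r + 6: 8*cnt != r - 24 || r == -3
The weakest precondition is 8*cnt != r - 24 || r == -3.
Check whether (r != 8 || r == -3) && cnt == -5 implies it.
Countermodel: at the initial state cnt = -5, r = -16, the precondition holds but the weakest precondition fails.
Answer: invalid


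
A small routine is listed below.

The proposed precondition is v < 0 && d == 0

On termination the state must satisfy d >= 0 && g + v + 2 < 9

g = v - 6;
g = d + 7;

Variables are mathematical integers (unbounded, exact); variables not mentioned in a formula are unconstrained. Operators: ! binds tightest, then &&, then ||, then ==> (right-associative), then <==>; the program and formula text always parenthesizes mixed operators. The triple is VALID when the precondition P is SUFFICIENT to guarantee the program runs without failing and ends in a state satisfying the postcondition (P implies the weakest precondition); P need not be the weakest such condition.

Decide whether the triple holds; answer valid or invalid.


Working backward. After the program, the postcondition d >= 0 && g + v + 2 < 9 must hold; in canonical form it is d >= 0 && g + v < 7.
Before g := d + 7: d >= 0 && d + v < 0
Before g := v - 6: d >= 0 && d + v < 0
The weakest precondition is d >= 0 && d + v < 0.
Check whether v < 0 && d == 0 implies it.
Every state satisfying the precondition satisfies the weakest precondition: the implication holds.
Answer: valid


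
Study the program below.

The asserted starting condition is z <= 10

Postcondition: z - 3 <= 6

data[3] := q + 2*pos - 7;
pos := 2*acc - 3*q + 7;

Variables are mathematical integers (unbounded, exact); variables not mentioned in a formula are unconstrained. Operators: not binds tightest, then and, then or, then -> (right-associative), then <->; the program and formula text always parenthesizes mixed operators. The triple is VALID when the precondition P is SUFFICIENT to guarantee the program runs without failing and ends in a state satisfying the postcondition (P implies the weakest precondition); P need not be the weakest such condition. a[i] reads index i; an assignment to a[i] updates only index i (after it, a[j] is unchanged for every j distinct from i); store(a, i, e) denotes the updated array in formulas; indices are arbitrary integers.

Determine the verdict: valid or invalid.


Working backward. After the program, the postcondition z - 3 <= 6 must hold; in canonical form it is z <= 9.
Before pos := 2*acc - 3*q + 7: z <= 9
Before data[3] := q + 2*pos - 7: z <= 9
The weakest precondition is z <= 9.
Check whether z <= 10 implies it.
Countermodel: at the initial state z = 10, the precondition holds but the weakest precondition fails.
Answer: invalid


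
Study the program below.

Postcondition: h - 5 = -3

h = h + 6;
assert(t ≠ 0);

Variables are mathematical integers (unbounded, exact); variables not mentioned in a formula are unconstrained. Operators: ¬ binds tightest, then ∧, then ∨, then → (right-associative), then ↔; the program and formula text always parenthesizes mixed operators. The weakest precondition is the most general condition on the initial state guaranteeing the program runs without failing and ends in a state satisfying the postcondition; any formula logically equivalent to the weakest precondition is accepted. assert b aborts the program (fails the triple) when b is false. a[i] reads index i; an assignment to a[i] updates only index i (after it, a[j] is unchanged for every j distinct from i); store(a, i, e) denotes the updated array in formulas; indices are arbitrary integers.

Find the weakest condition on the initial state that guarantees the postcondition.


Working backward. After the program, the postcondition h - 5 = -3 must hold; in canonical form it is h = 2.
Before assert t ≠ 0: t ≠ 0 ∧ h = 2
Before h := h + 6: t ≠ 0 ∧ h = -4
Answer: WP = t ≠ 0 ∧ h = -4


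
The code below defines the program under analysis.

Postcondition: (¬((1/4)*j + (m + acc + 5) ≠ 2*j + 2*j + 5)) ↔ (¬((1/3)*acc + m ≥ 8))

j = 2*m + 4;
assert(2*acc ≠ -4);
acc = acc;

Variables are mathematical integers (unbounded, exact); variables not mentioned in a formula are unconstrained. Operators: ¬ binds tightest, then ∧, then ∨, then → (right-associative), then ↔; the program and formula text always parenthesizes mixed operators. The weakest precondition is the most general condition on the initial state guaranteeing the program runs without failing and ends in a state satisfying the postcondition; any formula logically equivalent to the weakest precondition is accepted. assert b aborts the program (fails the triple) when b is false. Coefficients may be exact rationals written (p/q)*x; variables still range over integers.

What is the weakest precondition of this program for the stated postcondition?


Working backward. After the program, the postcondition (¬((1/4)*j + (m + acc + 5) ≠ 2*j + 2*j + 5)) ↔ (¬((1/3)*acc + m ≥ 8)) must hold; in canonical form it is (¬(acc + m ≠ (15/4)*j)) ↔ (¬((1/3)*acc + m ≥ 8)).
Before acc := acc: (¬(acc + m ≠ (15/4)*j)) ↔ (¬((1/3)*acc + m ≥ 8))
Before assert 2*acc ≠ -4: 2*acc ≠ -4 ∧ ((¬(acc + m ≠ (15/4)*j)) ↔ (¬((1/3)*acc + m ≥ 8)))
Before j := 2*m + 4: 2*acc ≠ -4 ∧ ((¬(acc ≠ (13/2)*m + 15)) ↔ (¬((1/3)*acc + m ≥ 8)))
Answer: WP = 2*acc ≠ -4 ∧ ((¬(acc ≠ (13/2)*m + 15)) ↔ (¬((1/3)*acc + m ≥ 8)))


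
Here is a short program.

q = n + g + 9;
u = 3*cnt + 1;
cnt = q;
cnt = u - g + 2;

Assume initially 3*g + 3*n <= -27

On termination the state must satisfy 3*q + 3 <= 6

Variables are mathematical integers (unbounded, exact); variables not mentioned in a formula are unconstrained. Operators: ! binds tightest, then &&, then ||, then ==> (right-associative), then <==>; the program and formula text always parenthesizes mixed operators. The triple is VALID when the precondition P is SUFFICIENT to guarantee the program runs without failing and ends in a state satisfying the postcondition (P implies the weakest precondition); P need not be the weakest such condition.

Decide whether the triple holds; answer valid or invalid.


Working backward. After the program, the postcondition 3*q + 3 <= 6 must hold; in canonical form it is 3*q <= 3.
Before cnt := u - g + 2: 3*q <= 3
Before cnt := q: 3*q <= 3
Before u := 3*cnt + 1: 3*q <= 3
Before q := n + g + 9: 3*g + 3*n <= -24
The weakest precondition is 3*g + 3*n <= -24.
Check whether 3*g + 3*n <= -27 implies it.
Every state satisfying the precondition satisfies the weakest precondition: the implication holds.
Answer: valid


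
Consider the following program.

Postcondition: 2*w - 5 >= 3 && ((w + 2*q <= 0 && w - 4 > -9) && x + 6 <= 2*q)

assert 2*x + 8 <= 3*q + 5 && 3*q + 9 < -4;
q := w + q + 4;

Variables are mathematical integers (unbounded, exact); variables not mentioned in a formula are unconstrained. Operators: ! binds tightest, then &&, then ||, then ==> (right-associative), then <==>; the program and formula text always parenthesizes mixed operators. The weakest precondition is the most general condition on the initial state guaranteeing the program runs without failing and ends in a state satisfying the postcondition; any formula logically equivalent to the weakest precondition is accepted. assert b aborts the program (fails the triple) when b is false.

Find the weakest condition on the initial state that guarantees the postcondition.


Working backward. After the program, the postcondition 2*w - 5 >= 3 && ((w + 2*q <= 0 && w - 4 > -9) && x + 6 <= 2*q) must hold; in canonical form it is 2*w >= 8 && 2*q + w <= 0 && w > -5 && x <= 2*q - 6.
Before q := w + q + 4: 2*w >= 8 && 2*q + 3*w <= -8 && w > -5 && x <= 2*q + 2*w + 2
Before assert 2*x + 8 <= 3*q + 5 && 3*q + 9 < -4: 2*x <= 3*q - 3 && 3*q < -13 && 2*w >= 8 && 2*q + 3*w <= -8 && w > -5 && x <= 2*q + 2*w + 2
Answer: WP = 2*x <= 3*q - 3 && 3*q < -13 && 2*w >= 8 && 2*q + 3*w <= -8 && w > -5 && x <= 2*q + 2*w + 2


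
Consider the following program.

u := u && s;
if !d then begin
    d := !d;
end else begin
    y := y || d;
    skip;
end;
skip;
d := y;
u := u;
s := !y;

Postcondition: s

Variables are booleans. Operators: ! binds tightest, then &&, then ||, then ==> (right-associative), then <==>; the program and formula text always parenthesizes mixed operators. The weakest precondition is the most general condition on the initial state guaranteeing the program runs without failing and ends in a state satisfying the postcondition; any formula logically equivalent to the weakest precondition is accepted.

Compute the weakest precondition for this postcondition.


Working backward. After the program, s must hold.
Before s := !y: !y
Before u := u: !y
Before d := y: !y
Before skip: !y
Then branch requires !y; else branch requires !(y || d).
Before the if: ((!d) ==> (!y)) && (d ==> (!(y || d)))
Before u := u && s: ((!d) ==> (!y)) && (d ==> (!(y || d)))
Answer: WP = ((!d) ==> (!y)) && (d ==> (!(y || d)))


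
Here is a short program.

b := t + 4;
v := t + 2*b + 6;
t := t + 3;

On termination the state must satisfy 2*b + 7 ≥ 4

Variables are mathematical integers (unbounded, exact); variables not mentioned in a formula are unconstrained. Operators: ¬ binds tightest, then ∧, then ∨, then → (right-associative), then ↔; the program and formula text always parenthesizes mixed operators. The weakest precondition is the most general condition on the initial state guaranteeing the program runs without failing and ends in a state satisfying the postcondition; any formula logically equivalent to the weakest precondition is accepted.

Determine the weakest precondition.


Working backward. After the program, the postcondition 2*b + 7 ≥ 4 must hold; in canonical form it is 2*b ≥ -3.
Before t := t + 3: 2*b ≥ -3
Before v := t + 2*b + 6: 2*b ≥ -3
Before b := t + 4: 2*t ≥ -11
Answer: WP = 2*t ≥ -11


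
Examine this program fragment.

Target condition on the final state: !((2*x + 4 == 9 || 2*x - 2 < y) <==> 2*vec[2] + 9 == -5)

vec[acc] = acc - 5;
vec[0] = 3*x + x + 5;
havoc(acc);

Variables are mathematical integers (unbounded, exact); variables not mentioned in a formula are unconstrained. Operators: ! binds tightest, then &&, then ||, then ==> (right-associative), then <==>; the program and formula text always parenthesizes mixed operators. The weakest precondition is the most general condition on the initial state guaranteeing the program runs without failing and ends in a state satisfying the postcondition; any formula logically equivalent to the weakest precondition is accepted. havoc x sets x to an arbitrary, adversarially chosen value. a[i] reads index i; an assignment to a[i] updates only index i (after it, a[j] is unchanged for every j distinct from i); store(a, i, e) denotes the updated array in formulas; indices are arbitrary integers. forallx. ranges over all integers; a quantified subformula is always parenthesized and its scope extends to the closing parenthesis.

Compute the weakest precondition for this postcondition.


Working backward. After the program, the postcondition !((2*x + 4 == 9 || 2*x - 2 < y) <==> 2*vec[2] + 9 == -5) must hold; in canonical form it is !((2*x == 5 || 2*x < y + 2) <==> 2*vec[2] == -14).
Before havoc acc: !((2*x == 5 || 2*x < y + 2) <==> 2*vec[2] == -14)
Before vec[0] := 3*x + x + 5: !((2*x == 5 || 2*x < y + 2) <==> 2*vec[2] == -14)
Before vec[acc] := acc - 5: !((2*x == 5 || 2*x < y + 2) <==> 2*store(vec, acc, acc - 5)[2] == -14)
Answer: WP = !((2*x == 5 || 2*x < y + 2) <==> 2*store(vec, acc, acc - 5)[2] == -14)


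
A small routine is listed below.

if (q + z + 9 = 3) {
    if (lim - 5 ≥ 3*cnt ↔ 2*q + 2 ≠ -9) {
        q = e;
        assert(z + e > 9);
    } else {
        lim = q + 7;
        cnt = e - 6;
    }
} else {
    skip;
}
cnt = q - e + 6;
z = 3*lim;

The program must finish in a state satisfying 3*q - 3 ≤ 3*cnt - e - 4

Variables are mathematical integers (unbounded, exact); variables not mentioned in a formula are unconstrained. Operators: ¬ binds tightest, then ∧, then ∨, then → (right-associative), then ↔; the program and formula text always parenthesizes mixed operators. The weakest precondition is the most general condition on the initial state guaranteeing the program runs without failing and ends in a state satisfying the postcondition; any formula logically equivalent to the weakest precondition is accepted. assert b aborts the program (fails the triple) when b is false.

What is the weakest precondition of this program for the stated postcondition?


Working backward. After the program, the postcondition 3*q - 3 ≤ 3*cnt - e - 4 must hold; in canonical form it is e + 3*q ≤ 3*cnt - 1.
Before z := 3*lim: e + 3*q ≤ 3*cnt - 1
Before cnt := q - e + 6: 4*e ≤ 17
Then branch requires ((lim ≥ 3*cnt + 5 ↔ 2*q ≠ -11) → (e + z > 9 ∧ 4*e ≤ 17)) ∧ ((¬(lim ≥ 3*cnt + 5 ↔ 2*q ≠ -11)) → 4*e ≤ 17); else branch requires 4*e ≤ 17.
Before the if: (q + z = -6 → (((lim ≥ 3*cnt + 5 ↔ 2*q ≠ -11) → (e + z > 9 ∧ 4*e ≤ 17)) ∧ ((¬(lim ≥ 3*cnt + 5 ↔ 2*q ≠ -11)) → 4*e ≤ 17))) ∧ ((¬(q + z = -6)) → 4*e ≤ 17)
Answer: WP = (q + z = -6 → (((lim ≥ 3*cnt + 5 ↔ 2*q ≠ -11) → (e + z > 9 ∧ 4*e ≤ 17)) ∧ ((¬(lim ≥ 3*cnt + 5 ↔ 2*q ≠ -11)) → 4*e ≤ 17))) ∧ ((¬(q + z = -6)) → 4*e ≤ 17)


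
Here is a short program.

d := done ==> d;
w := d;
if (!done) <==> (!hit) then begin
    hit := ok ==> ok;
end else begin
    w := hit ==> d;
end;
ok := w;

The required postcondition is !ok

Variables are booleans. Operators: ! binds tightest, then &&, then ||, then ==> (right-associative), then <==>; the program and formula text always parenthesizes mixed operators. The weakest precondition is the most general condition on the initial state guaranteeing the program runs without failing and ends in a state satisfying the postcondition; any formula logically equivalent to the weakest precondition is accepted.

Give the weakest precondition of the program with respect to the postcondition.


Working backward. After the program, !ok must hold.
Before ok := w: !w
Then branch requires !w; else branch requires !(hit ==> d).
Before the if: (((!done) <==> (!hit)) ==> (!w)) && ((!((!done) <==> (!hit))) ==> (!(hit ==> d)))
Before w := d: (((!done) <==> (!hit)) ==> (!d)) && ((!((!done) <==> (!hit))) ==> (!(hit ==> d)))
Before d := done ==> d: (((!done) <==> (!hit)) ==> (!(done ==> d))) && ((!((!done) <==> (!hit))) ==> (!(hit ==> (done ==> d))))
Answer: WP = (((!done) <==> (!hit)) ==> (!(done ==> d))) && ((!((!done) <==> (!hit))) ==> (!(hit ==> (done ==> d))))


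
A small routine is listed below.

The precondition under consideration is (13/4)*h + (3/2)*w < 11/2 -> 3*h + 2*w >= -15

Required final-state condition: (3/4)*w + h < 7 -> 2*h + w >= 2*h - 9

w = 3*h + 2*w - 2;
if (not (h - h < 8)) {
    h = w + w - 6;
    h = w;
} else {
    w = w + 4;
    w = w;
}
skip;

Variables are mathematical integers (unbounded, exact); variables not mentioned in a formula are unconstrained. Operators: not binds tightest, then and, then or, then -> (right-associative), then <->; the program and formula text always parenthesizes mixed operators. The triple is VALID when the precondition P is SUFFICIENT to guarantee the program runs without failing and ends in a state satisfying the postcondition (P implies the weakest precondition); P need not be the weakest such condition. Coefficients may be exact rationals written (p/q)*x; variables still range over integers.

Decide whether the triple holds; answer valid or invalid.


Working backward. After the program, the postcondition (3/4)*w + h < 7 -> 2*h + w >= 2*h - 9 must hold; in canonical form it is h + (3/4)*w < 7 -> w >= -9.
Before skip: h + (3/4)*w < 7 -> w >= -9
Then branch requires (7/4)*w < 7 -> w >= -9; else branch requires h + (3/4)*w < 4 -> w >= -13.
Before the if: h + (3/4)*w < 4 -> w >= -13
Before w := 3*h + 2*w - 2: (13/4)*h + (3/2)*w < 11/2 -> 3*h + 2*w >= -11
The weakest precondition is (13/4)*h + (3/2)*w < 11/2 -> 3*h + 2*w >= -11.
Check whether (13/4)*h + (3/2)*w < 11/2 -> 3*h + 2*w >= -15 implies it.
Countermodel: at the initial state h = -4, w = 0, the precondition holds but the weakest precondition fails.
Answer: invalid


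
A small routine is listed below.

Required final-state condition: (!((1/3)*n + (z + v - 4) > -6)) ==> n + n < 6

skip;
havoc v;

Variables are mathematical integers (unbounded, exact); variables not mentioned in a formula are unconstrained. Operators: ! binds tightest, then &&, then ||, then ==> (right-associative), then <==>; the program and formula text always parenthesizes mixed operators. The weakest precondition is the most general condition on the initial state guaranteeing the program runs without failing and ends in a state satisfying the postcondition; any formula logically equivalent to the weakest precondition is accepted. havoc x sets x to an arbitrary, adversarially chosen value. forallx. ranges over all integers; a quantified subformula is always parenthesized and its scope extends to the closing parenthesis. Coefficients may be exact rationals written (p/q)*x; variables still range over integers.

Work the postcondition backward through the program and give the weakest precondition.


Working backward. After the program, the postcondition (!((1/3)*n + (z + v - 4) > -6)) ==> n + n < 6 must hold; in canonical form it is (!((1/3)*n + v + z > -2)) ==> 2*n < 6.
Before havoc v: forall v_1. ((!((1/3)*n + v_1 + z > -2)) ==> 2*n < 6)
Before skip: forall v_1. ((!((1/3)*n + v_1 + z > -2)) ==> 2*n < 6)
Answer: WP = forall v_1. ((!((1/3)*n + v_1 + z > -2)) ==> 2*n < 6)


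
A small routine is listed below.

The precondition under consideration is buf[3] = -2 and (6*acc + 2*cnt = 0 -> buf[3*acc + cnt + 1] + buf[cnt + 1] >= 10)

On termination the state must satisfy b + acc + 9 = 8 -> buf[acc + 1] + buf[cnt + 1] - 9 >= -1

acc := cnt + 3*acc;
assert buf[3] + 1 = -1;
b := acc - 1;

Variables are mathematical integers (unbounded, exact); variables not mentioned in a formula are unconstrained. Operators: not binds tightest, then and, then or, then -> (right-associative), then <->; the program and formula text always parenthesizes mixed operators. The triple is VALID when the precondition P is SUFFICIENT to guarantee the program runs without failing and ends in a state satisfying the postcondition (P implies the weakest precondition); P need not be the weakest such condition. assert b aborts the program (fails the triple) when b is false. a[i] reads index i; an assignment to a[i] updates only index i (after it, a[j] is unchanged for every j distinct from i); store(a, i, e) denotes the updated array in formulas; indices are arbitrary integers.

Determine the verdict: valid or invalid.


Working backward. After the program, the postcondition b + acc + 9 = 8 -> buf[acc + 1] + buf[cnt + 1] - 9 >= -1 must hold; in canonical form it is acc + b = -1 -> buf[acc + 1] + buf[cnt + 1] >= 8.
Before b := acc - 1: 2*acc = 0 -> buf[acc + 1] + buf[cnt + 1] >= 8
Before assert buf[3] + 1 = -1: buf[3] = -2 and (2*acc = 0 -> buf[acc + 1] + buf[cnt + 1] >= 8)
Before acc := cnt + 3*acc: buf[3] = -2 and (6*acc + 2*cnt = 0 -> buf[3*acc + cnt + 1] + buf[cnt + 1] >= 8)
The weakest precondition is buf[3] = -2 and (6*acc + 2*cnt = 0 -> buf[3*acc + cnt + 1] + buf[cnt + 1] >= 8).
Check whether buf[3] = -2 and (6*acc + 2*cnt = 0 -> buf[3*acc + cnt + 1] + buf[cnt + 1] >= 10) implies it.
Every state satisfying the precondition satisfies the weakest precondition: the implication holds.
Answer: valid


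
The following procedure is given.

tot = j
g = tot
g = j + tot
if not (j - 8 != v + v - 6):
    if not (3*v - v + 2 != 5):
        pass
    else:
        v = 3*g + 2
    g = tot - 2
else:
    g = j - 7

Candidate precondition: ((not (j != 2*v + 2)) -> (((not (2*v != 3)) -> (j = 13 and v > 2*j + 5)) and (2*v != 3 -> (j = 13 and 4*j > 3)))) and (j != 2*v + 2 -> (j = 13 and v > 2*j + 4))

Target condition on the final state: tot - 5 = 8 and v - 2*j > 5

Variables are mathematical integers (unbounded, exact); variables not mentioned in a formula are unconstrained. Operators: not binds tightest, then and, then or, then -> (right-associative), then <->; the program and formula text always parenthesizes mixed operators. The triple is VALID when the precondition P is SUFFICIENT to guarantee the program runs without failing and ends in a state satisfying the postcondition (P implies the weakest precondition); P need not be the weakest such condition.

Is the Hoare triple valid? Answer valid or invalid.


Working backward. After the program, the postcondition tot - 5 = 8 and v - 2*j > 5 must hold; in canonical form it is tot = 13 and v > 2*j + 5.
Then branch requires ((not (2*v != 3)) -> (tot = 13 and v > 2*j + 5)) and (2*v != 3 -> (tot = 13 and 3*g > 2*j + 3)); else branch requires tot = 13 and v > 2*j + 5.
Before the if: ((not (j != 2*v + 2)) -> (((not (2*v != 3)) -> (tot = 13 and v > 2*j + 5)) and (2*v != 3 -> (tot = 13 and 3*g > 2*j + 3)))) and (j != 2*v + 2 -> (tot = 13 and v > 2*j + 5))
Before g := j + tot: ((not (j != 2*v + 2)) -> (((not (2*v != 3)) -> (tot = 13 and v > 2*j + 5)) and (2*v != 3 -> (tot = 13 and j + 3*tot > 3)))) and (j != 2*v + 2 -> (tot = 13 and v > 2*j + 5))
Before g := tot: ((not (j != 2*v + 2)) -> (((not (2*v != 3)) -> (tot = 13 and v > 2*j + 5)) and (2*v != 3 -> (tot = 13 and j + 3*tot > 3)))) and (j != 2*v + 2 -> (tot = 13 and v > 2*j + 5))
Before tot := j: ((not (j != 2*v + 2)) -> (((not (2*v != 3)) -> (j = 13 and v > 2*j + 5)) and (2*v != 3 -> (j = 13 and 4*j > 3)))) and (j != 2*v + 2 -> (j = 13 and v > 2*j + 5))
The weakest precondition is ((not (j != 2*v + 2)) -> (((not (2*v != 3)) -> (j = 13 and v > 2*j + 5)) and (2*v != 3 -> (j = 13 and 4*j > 3)))) and (j != 2*v + 2 -> (j = 13 and v > 2*j + 5)).
Check whether ((not (j != 2*v + 2)) -> (((not (2*v != 3)) -> (j = 13 and v > 2*j + 5)) and (2*v != 3 -> (j = 13 and 4*j > 3)))) and (j != 2*v + 2 -> (j = 13 and v > 2*j + 4)) implies it.
Countermodel: at the initial state j = 13, v = 31, the precondition holds but the weakest precondition fails.
Answer: invalid


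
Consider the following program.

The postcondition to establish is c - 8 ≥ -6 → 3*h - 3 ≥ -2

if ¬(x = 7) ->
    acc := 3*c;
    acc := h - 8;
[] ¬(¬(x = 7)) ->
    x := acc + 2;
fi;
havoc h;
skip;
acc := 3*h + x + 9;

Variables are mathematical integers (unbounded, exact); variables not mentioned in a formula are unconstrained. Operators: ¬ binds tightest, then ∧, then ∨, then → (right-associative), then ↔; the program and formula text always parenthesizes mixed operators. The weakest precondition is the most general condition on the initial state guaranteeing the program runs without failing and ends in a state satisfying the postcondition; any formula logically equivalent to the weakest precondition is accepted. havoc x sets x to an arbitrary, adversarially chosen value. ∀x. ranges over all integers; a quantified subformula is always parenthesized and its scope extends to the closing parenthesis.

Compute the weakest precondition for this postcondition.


Working backward. After the program, the postcondition c - 8 ≥ -6 → 3*h - 3 ≥ -2 must hold; in canonical form it is c ≥ 2 → 3*h ≥ 1.
Before acc := 3*h + x + 9: c ≥ 2 → 3*h ≥ 1
Before skip: c ≥ 2 → 3*h ≥ 1
Before havoc h: ∀h_1. (c ≥ 2 → 3*h_1 ≥ 1)
Then branch requires ∀h_1. (c ≥ 2 → 3*h_1 ≥ 1); else branch requires ∀h_1. (c ≥ 2 → 3*h_1 ≥ 1).
Before the if: ((¬(x = 7)) → (∀h_1. (c ≥ 2 → 3*h_1 ≥ 1))) ∧ (x = 7 → (∀h_1. (c ≥ 2 → 3*h_1 ≥ 1)))
Answer: WP = ((¬(x = 7)) → (∀h_1. (c ≥ 2 → 3*h_1 ≥ 1))) ∧ (x = 7 → (∀h_1. (c ≥ 2 → 3*h_1 ≥ 1)))
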